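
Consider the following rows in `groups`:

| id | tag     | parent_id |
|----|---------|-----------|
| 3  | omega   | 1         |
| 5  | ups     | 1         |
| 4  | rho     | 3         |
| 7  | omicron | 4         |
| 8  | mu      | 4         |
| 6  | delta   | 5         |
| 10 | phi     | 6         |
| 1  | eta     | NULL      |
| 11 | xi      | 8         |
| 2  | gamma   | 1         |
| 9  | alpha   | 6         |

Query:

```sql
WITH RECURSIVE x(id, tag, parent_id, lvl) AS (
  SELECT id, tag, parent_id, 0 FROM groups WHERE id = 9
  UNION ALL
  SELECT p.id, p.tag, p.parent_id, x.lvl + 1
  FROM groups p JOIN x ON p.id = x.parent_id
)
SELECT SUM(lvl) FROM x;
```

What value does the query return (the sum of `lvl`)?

Base: id=9 (alpha), parent_id=6, lvl 0.
Iteration 1: join on id=6 -> delta (id 6, parent_id=5, lvl 1).
Iteration 2: join on id=5 -> ups (id 5, parent_id=1, lvl 2).
Iteration 3: join on id=1 -> eta (id 1, parent_id=NULL, lvl 3).
Iteration 4: parent_id is NULL; no match; recursion stops.
SUM(lvl) = 0 + 1 + 2 + 3 = 6.

6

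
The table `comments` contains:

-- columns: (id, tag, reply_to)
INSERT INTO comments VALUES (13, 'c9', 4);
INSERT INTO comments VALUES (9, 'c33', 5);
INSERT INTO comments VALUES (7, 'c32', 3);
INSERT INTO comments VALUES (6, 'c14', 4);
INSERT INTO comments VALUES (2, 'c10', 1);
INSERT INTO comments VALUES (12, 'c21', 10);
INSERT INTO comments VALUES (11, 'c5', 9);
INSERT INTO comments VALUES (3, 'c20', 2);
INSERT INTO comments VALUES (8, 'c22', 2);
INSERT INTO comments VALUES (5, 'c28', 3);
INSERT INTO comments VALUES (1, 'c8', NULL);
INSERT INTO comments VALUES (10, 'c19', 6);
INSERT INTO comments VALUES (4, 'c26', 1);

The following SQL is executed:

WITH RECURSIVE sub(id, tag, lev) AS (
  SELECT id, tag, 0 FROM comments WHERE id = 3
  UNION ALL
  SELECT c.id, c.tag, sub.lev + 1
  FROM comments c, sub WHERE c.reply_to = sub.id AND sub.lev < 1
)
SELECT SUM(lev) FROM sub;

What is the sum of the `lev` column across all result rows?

Base: id=3 (c20) at lev 0.
Iteration 1: rows with reply_to in {3} -> c28 (id 5, lev 1), c32 (id 7, lev 1).
Iteration 2: lev < 1 fails for all current rows; recursion stops.
SUM(lev) = 0 + 1 + 1 = 2.

2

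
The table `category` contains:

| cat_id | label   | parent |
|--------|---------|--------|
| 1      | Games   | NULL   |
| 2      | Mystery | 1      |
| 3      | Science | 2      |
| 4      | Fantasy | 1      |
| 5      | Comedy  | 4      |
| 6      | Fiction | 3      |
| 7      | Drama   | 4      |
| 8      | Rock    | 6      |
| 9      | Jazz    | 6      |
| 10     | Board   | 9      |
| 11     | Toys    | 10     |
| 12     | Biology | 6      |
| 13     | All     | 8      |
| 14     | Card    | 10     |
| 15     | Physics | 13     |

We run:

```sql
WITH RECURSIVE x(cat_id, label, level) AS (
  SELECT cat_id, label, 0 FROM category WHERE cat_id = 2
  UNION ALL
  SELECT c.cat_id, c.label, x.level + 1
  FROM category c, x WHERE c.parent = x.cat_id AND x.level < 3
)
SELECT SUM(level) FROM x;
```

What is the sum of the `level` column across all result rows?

12

Base: cat_id=2 (Mystery) at level 0.
Iteration 1: rows with parent in {2} -> Science (id 3, level 1).
Iteration 2: rows with parent in {3} -> Fiction (id 6, level 2).
Iteration 3: rows with parent in {6} -> Rock (id 8, level 3), Jazz (id 9, level 3), Biology (id 12, level 3).
Iteration 4: level < 3 fails for all current rows; recursion stops.
SUM(level) = 0 + 1 + 2 + 3 + 3 + 3 = 12.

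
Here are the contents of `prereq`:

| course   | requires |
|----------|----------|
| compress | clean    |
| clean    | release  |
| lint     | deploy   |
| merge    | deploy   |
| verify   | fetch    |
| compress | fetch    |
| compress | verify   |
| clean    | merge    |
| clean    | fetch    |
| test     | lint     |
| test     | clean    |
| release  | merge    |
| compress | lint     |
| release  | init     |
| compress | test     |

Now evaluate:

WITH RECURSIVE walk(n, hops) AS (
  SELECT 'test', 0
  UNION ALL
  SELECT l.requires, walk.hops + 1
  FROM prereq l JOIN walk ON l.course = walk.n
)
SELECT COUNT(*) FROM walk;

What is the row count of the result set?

Base: (test, hops=0).
Iteration 1: edges from {test} -> (clean, hops=1), (lint, hops=1).
Iteration 2: edges from {clean,lint} -> (deploy, hops=2), (fetch, hops=2), (merge, hops=2), (release, hops=2).
Iteration 3: edges from {deploy,fetch,merge,release} -> (deploy, hops=3), (init, hops=3), (merge, hops=3).
Iteration 4: edges from {deploy,init,merge} -> (deploy, hops=4).
Iteration 5: no outgoing edges from {deploy}; recursion stops.
Total rows emitted: 11.

11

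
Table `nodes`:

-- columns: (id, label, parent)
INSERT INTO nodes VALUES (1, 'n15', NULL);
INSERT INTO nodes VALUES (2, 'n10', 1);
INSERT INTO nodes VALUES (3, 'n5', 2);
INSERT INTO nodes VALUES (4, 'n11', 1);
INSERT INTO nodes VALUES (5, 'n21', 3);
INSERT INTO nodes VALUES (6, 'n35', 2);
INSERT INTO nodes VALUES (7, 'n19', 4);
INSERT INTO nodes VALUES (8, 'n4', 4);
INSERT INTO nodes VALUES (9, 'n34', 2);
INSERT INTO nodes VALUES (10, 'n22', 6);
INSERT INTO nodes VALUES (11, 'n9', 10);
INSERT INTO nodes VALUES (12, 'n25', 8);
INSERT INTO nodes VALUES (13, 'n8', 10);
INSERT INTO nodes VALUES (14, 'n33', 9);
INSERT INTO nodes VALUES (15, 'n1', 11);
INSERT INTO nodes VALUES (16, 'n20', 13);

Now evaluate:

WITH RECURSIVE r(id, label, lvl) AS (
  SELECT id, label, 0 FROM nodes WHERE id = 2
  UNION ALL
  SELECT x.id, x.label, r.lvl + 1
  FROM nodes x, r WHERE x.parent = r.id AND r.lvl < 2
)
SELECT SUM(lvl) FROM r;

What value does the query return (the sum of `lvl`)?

Base: id=2 (n10) at lvl 0.
Iteration 1: rows with parent in {2} -> n5 (id 3, lvl 1), n35 (id 6, lvl 1), n34 (id 9, lvl 1).
Iteration 2: rows with parent in {3,6,9} -> n21 (id 5, lvl 2), n22 (id 10, lvl 2), n33 (id 14, lvl 2).
Iteration 3: lvl < 2 fails for all current rows; recursion stops.
SUM(lvl) = 0 + 1 + 1 + 1 + 2 + 2 + 2 = 9.

9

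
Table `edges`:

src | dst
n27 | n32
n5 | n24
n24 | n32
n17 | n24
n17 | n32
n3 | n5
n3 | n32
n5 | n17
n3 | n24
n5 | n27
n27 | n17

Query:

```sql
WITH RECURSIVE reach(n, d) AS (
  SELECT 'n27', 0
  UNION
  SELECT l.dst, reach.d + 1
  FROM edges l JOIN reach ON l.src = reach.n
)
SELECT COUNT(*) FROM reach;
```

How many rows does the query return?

6

Base: (n27, d=0).
Iteration 1: edges from {n27} -> (n17, d=1), (n32, d=1).
Iteration 2: edges from {n17,n32} -> (n24, d=2), (n32, d=2).
Iteration 3: edges from {n24,n32} -> (n32, d=3).
Iteration 4: no outgoing edges from {n32}; recursion stops.
Total rows emitted: 6.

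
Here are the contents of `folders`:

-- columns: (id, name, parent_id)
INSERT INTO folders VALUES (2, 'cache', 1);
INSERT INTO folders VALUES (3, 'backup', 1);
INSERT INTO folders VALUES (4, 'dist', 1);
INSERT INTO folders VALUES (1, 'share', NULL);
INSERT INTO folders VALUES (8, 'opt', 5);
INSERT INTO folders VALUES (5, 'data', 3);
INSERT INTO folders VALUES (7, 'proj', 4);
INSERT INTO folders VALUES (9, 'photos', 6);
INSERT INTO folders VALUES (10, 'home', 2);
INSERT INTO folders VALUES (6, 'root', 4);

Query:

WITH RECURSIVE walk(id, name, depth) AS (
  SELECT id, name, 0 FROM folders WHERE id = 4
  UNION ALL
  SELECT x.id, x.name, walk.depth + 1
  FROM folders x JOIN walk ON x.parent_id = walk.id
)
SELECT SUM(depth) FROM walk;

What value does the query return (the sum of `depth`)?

4

Base: id=4 (dist) at depth 0.
Iteration 1: rows with parent_id in {4} -> root (id 6, depth 1), proj (id 7, depth 1).
Iteration 2: rows with parent_id in {6,7} -> photos (id 9, depth 2).
Iteration 3: no rows with parent_id in {9}; recursion stops.
SUM(depth) = 0 + 1 + 1 + 2 = 4.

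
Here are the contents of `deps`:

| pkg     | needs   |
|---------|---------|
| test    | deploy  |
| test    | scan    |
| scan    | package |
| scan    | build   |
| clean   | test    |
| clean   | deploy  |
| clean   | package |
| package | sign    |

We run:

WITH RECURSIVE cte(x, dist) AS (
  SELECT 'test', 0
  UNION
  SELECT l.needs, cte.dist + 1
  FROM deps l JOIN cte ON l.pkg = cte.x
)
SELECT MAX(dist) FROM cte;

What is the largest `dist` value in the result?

3

Base: (test, dist=0).
Iteration 1: edges from {test} -> (deploy, dist=1), (scan, dist=1).
Iteration 2: edges from {deploy,scan} -> (build, dist=2), (package, dist=2).
Iteration 3: edges from {build,package} -> (sign, dist=3).
Iteration 4: no outgoing edges from {sign}; recursion stops.
dist values: 0, 1, 1, 2, 2, 3; the maximum is 3.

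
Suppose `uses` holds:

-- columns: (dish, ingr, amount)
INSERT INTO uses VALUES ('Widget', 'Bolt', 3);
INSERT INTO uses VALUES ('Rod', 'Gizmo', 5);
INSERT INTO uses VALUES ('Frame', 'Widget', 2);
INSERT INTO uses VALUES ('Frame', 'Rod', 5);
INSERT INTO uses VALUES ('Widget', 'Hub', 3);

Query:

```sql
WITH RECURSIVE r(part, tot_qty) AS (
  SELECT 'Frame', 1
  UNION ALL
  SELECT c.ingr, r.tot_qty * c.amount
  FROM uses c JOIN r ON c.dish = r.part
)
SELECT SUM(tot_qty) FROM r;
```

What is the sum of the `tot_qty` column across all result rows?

45

Base: (Frame, tot_qty=1).
Iteration 1: components of {Frame} -> Rod = 1*5 = 5, Widget = 1*2 = 2.
Iteration 2: components of {Rod,Widget} -> Bolt = 2*3 = 6, Gizmo = 5*5 = 25, Hub = 2*3 = 6.
Iteration 3: no further components; recursion stops.
SUM(tot_qty) = 1 + 2 + 5 + 6 + 6 + 25 = 45.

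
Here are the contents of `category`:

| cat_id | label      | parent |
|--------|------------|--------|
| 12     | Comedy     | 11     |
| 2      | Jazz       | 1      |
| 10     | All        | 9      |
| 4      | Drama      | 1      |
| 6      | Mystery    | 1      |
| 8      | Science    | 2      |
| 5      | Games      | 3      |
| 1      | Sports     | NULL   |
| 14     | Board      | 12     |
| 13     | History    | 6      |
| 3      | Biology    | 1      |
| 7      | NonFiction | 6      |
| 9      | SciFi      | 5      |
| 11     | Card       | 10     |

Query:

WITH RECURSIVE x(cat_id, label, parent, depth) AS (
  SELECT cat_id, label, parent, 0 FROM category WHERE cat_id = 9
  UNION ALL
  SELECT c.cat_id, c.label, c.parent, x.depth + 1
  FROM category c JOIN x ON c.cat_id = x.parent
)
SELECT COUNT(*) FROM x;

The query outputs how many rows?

Base: cat_id=9 (SciFi), parent=5, depth 0.
Iteration 1: join on cat_id=5 -> Games (id 5, parent=3, depth 1).
Iteration 2: join on cat_id=3 -> Biology (id 3, parent=1, depth 2).
Iteration 3: join on cat_id=1 -> Sports (id 1, parent=NULL, depth 3).
Iteration 4: parent is NULL; no match; recursion stops.
Total rows emitted: 4.

4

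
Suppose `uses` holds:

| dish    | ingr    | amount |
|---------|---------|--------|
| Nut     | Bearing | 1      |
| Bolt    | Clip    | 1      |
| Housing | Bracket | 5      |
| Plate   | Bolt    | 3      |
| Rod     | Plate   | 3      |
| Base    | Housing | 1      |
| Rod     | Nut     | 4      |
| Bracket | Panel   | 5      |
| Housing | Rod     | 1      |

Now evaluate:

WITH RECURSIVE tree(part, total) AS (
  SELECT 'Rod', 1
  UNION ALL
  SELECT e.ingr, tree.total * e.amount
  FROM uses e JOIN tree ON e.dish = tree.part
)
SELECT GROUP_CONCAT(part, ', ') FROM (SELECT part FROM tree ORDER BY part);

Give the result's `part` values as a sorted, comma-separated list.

Bearing, Bolt, Clip, Nut, Plate, Rod

Base: (Rod, total=1).
Iteration 1: components of {Rod} -> Nut = 1*4 = 4, Plate = 1*3 = 3.
Iteration 2: components of {Nut,Plate} -> Bearing = 4*1 = 4, Bolt = 3*3 = 9.
Iteration 3: components of {Bearing,Bolt} -> Clip = 9*1 = 9.
Iteration 4: no further components; recursion stops.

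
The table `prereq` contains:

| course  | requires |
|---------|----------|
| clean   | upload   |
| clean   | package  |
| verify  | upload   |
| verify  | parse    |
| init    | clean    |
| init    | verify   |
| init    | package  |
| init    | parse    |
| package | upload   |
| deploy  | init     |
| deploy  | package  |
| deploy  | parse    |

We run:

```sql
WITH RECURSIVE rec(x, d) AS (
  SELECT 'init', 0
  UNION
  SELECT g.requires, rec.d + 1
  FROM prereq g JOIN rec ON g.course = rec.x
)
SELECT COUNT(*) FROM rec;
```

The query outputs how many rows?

9

Base: (init, d=0).
Iteration 1: edges from {init} -> (clean, d=1), (package, d=1), (parse, d=1), (verify, d=1).
Iteration 2: edges from {clean,package,parse,verify} -> (package, d=2), (parse, d=2), (upload, d=2). [UNION drops 2 duplicate row(s)]
Iteration 3: edges from {package,parse,upload} -> (upload, d=3).
Iteration 4: no outgoing edges from {upload}; recursion stops.
Total rows emitted: 9.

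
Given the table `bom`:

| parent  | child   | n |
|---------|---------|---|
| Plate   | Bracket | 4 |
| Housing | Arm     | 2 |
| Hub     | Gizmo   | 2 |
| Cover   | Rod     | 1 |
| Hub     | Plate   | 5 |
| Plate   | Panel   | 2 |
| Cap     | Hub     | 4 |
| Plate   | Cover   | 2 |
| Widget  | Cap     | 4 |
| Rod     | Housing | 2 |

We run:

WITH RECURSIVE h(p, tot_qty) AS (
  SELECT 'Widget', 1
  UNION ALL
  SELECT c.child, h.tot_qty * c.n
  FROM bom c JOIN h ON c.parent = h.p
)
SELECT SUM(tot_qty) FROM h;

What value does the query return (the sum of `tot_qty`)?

1893

Base: (Widget, tot_qty=1).
Iteration 1: components of {Widget} -> Cap = 1*4 = 4.
Iteration 2: components of {Cap} -> Hub = 4*4 = 16.
Iteration 3: components of {Hub} -> Gizmo = 16*2 = 32, Plate = 16*5 = 80.
Iteration 4: components of {Gizmo,Plate} -> Bracket = 80*4 = 320, Cover = 80*2 = 160, Panel = 80*2 = 160.
Iteration 5: components of {Bracket,Cover,Panel} -> Rod = 160*1 = 160.
Iteration 6: components of {Rod} -> Housing = 160*2 = 320.
Iteration 7: components of {Housing} -> Arm = 320*2 = 640.
Iteration 8: no further components; recursion stops.
SUM(tot_qty) = 1 + 4 + 16 + 80 + 32 + 320 + 160 + 160 + 160 + 320 + 640 = 1893.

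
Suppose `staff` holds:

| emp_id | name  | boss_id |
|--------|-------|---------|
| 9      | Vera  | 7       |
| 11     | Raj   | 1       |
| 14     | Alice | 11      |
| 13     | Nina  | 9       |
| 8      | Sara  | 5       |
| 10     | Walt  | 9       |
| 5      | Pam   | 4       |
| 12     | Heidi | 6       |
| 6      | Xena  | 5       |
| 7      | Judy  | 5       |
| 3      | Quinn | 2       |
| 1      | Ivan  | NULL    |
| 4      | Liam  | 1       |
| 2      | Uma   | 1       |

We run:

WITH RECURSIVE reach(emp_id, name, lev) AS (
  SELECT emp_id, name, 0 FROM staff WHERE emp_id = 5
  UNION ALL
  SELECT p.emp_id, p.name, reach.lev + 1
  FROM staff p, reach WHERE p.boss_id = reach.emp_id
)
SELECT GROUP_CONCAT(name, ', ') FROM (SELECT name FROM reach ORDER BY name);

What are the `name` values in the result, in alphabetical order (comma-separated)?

Base: emp_id=5 (Pam) at lev 0.
Iteration 1: rows with boss_id in {5} -> Xena (id 6, lev 1), Judy (id 7, lev 1), Sara (id 8, lev 1).
Iteration 2: rows with boss_id in {6,7,8} -> Vera (id 9, lev 2), Heidi (id 12, lev 2).
Iteration 3: rows with boss_id in {9,12} -> Walt (id 10, lev 3), Nina (id 13, lev 3).
Iteration 4: no rows with boss_id in {10,13}; recursion stops.

Heidi, Judy, Nina, Pam, Sara, Vera, Walt, Xena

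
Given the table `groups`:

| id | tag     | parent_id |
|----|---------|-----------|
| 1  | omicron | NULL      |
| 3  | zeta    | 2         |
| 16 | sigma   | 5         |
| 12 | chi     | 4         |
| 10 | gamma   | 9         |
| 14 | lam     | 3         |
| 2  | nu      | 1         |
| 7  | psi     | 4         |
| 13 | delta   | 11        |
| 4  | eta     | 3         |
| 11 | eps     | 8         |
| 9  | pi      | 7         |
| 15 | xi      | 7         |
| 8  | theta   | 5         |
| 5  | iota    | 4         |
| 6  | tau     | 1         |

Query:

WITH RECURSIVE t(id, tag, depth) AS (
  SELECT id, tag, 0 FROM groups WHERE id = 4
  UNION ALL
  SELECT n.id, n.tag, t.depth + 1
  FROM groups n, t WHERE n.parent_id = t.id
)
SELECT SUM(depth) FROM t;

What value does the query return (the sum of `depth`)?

21

Base: id=4 (eta) at depth 0.
Iteration 1: rows with parent_id in {4} -> iota (id 5, depth 1), psi (id 7, depth 1), chi (id 12, depth 1).
Iteration 2: rows with parent_id in {5,7,12} -> theta (id 8, depth 2), pi (id 9, depth 2), xi (id 15, depth 2), sigma (id 16, depth 2).
Iteration 3: rows with parent_id in {8,9,15,16} -> gamma (id 10, depth 3), eps (id 11, depth 3).
Iteration 4: rows with parent_id in {10,11} -> delta (id 13, depth 4).
Iteration 5: no rows with parent_id in {13}; recursion stops.
SUM(depth) = 0 + 1 + 1 + 1 + 2 + 2 + 2 + 2 + 3 + 3 + 4 = 21.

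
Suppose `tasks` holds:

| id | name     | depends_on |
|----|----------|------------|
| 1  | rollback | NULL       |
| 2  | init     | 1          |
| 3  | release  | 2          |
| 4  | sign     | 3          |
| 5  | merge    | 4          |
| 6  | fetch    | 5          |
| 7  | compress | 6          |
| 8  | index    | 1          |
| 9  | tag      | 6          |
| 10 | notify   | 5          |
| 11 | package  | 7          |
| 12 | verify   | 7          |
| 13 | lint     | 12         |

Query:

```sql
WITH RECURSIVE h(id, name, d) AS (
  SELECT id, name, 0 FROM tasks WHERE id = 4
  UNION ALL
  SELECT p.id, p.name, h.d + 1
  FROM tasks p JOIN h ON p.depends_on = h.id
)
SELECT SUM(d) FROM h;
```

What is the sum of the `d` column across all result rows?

Base: id=4 (sign) at d 0.
Iteration 1: rows with depends_on in {4} -> merge (id 5, d 1).
Iteration 2: rows with depends_on in {5} -> fetch (id 6, d 2), notify (id 10, d 2).
Iteration 3: rows with depends_on in {6,10} -> compress (id 7, d 3), tag (id 9, d 3).
Iteration 4: rows with depends_on in {7,9} -> package (id 11, d 4), verify (id 12, d 4).
Iteration 5: rows with depends_on in {11,12} -> lint (id 13, d 5).
Iteration 6: no rows with depends_on in {13}; recursion stops.
SUM(d) = 0 + 1 + 2 + 2 + 3 + 3 + 4 + 4 + 5 = 24.

24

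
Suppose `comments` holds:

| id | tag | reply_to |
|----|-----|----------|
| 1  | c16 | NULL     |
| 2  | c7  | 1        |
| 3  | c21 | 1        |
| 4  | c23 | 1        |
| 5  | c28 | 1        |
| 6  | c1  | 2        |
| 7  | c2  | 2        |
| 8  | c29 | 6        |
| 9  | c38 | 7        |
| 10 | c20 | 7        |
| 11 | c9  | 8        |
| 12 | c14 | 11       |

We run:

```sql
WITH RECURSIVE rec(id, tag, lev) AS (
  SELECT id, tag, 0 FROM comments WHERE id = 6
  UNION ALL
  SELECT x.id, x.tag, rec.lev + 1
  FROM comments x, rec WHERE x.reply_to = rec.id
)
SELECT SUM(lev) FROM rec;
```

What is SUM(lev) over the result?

6

Base: id=6 (c1) at lev 0.
Iteration 1: rows with reply_to in {6} -> c29 (id 8, lev 1).
Iteration 2: rows with reply_to in {8} -> c9 (id 11, lev 2).
Iteration 3: rows with reply_to in {11} -> c14 (id 12, lev 3).
Iteration 4: no rows with reply_to in {12}; recursion stops.
SUM(lev) = 0 + 1 + 2 + 3 = 6.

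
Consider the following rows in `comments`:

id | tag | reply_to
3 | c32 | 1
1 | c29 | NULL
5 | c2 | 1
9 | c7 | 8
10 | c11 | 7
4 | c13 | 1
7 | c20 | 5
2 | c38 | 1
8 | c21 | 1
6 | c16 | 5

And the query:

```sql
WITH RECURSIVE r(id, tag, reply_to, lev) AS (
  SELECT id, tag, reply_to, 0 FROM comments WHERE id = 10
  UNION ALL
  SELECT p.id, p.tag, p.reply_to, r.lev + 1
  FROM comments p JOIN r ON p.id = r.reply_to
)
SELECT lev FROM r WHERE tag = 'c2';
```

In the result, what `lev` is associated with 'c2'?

Base: id=10 (c11), reply_to=7, lev 0.
Iteration 1: join on id=7 -> c20 (id 7, reply_to=5, lev 1).
Iteration 2: join on id=5 -> c2 (id 5, reply_to=1, lev 2).
Iteration 3: join on id=1 -> c29 (id 1, reply_to=NULL, lev 3).
Iteration 4: reply_to is NULL; no match; recursion stops.

2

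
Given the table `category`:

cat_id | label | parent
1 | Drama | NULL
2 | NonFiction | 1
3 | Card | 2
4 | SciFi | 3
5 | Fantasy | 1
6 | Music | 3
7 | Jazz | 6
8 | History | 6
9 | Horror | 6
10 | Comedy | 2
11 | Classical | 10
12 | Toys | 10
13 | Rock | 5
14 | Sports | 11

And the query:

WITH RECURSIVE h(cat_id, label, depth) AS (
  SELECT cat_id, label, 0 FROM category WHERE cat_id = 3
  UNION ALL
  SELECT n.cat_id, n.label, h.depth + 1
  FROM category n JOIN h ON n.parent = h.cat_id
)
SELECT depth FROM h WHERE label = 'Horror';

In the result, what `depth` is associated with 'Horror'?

2

Base: cat_id=3 (Card) at depth 0.
Iteration 1: rows with parent in {3} -> SciFi (id 4, depth 1), Music (id 6, depth 1).
Iteration 2: rows with parent in {4,6} -> Jazz (id 7, depth 2), History (id 8, depth 2), Horror (id 9, depth 2).
Iteration 3: no rows with parent in {7,8,9}; recursion stops.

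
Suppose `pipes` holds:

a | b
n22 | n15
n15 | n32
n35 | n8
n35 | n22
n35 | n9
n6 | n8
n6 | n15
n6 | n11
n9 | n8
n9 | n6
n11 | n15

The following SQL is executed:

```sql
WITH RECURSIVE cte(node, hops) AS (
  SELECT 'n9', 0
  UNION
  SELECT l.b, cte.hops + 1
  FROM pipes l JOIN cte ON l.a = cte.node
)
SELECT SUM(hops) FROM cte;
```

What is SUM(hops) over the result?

18

Base: (n9, hops=0).
Iteration 1: edges from {n9} -> (n6, hops=1), (n8, hops=1).
Iteration 2: edges from {n6,n8} -> (n11, hops=2), (n15, hops=2), (n8, hops=2).
Iteration 3: edges from {n11,n15,n8} -> (n15, hops=3), (n32, hops=3).
Iteration 4: edges from {n15,n32} -> (n32, hops=4).
Iteration 5: no outgoing edges from {n32}; recursion stops.
SUM(hops) = 0 + 1 + 1 + 2 + 2 + 2 + 3 + 3 + 4 = 18.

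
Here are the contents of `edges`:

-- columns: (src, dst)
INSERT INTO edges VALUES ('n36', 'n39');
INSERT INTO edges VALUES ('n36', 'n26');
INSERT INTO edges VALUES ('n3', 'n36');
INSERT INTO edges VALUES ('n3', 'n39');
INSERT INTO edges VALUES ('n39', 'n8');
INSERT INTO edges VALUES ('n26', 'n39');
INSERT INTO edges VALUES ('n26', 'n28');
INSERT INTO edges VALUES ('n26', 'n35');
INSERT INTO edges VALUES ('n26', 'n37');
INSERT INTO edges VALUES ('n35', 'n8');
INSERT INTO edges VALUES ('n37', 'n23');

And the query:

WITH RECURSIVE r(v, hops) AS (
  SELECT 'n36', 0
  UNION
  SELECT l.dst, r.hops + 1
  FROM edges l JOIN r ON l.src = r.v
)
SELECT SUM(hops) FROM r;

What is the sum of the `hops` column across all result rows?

Base: (n36, hops=0).
Iteration 1: edges from {n36} -> (n26, hops=1), (n39, hops=1).
Iteration 2: edges from {n26,n39} -> (n28, hops=2), (n35, hops=2), (n37, hops=2), (n39, hops=2), (n8, hops=2).
Iteration 3: edges from {n28,n35,n37,n39,n8} -> (n23, hops=3), (n8, hops=3). [UNION drops 1 duplicate row(s)]
Iteration 4: no outgoing edges from {n23,n8}; recursion stops.
SUM(hops) = 0 + 1 + 1 + 2 + 2 + 2 + 2 + 2 + 3 + 3 = 18.

18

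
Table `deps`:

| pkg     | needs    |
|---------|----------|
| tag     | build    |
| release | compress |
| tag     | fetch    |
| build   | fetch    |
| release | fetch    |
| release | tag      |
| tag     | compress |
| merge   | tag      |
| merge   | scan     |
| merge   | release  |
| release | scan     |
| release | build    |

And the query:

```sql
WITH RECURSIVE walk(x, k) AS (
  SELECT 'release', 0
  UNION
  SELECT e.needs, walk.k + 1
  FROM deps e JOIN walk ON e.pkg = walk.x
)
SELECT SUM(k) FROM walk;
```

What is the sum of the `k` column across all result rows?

Base: (release, k=0).
Iteration 1: edges from {release} -> (build, k=1), (compress, k=1), (fetch, k=1), (scan, k=1), (tag, k=1).
Iteration 2: edges from {build,compress,fetch,scan,tag} -> (build, k=2), (compress, k=2), (fetch, k=2). [UNION drops 1 duplicate row(s)]
Iteration 3: edges from {build,compress,fetch} -> (fetch, k=3).
Iteration 4: no outgoing edges from {fetch}; recursion stops.
SUM(k) = 0 + 1 + 1 + 1 + 1 + 1 + 2 + 2 + 2 + 3 = 14.

14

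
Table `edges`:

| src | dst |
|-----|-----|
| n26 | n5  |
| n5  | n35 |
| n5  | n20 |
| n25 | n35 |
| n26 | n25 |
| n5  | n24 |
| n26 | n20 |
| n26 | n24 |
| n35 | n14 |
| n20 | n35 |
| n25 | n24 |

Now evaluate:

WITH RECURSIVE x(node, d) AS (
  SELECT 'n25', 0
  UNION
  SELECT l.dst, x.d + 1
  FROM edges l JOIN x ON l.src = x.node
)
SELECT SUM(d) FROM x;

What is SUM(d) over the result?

Base: (n25, d=0).
Iteration 1: edges from {n25} -> (n24, d=1), (n35, d=1).
Iteration 2: edges from {n24,n35} -> (n14, d=2).
Iteration 3: no outgoing edges from {n14}; recursion stops.
SUM(d) = 0 + 1 + 1 + 2 = 4.

4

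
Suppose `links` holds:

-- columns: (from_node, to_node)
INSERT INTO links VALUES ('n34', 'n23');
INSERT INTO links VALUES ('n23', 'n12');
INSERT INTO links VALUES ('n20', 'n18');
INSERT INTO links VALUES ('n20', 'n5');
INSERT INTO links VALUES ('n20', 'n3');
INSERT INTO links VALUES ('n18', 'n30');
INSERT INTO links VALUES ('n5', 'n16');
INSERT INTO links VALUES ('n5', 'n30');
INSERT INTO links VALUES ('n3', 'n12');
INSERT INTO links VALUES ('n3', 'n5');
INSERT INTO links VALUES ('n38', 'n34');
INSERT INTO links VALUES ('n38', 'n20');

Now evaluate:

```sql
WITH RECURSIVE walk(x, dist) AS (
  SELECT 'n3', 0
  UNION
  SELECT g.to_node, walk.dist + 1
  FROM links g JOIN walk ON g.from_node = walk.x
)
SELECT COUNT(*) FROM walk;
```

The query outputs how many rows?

5

Base: (n3, dist=0).
Iteration 1: edges from {n3} -> (n12, dist=1), (n5, dist=1).
Iteration 2: edges from {n12,n5} -> (n16, dist=2), (n30, dist=2).
Iteration 3: no outgoing edges from {n16,n30}; recursion stops.
Total rows emitted: 5.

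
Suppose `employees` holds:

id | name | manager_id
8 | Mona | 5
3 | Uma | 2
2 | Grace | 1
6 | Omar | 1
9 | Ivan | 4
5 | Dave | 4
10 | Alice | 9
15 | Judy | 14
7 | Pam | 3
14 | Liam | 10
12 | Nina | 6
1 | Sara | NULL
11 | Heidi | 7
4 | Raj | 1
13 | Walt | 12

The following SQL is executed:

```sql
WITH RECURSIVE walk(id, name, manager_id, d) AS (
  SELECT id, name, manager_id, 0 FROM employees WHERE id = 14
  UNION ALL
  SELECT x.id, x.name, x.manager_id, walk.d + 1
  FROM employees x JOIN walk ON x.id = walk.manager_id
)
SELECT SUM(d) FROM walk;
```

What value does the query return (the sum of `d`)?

Base: id=14 (Liam), manager_id=10, d 0.
Iteration 1: join on id=10 -> Alice (id 10, manager_id=9, d 1).
Iteration 2: join on id=9 -> Ivan (id 9, manager_id=4, d 2).
Iteration 3: join on id=4 -> Raj (id 4, manager_id=1, d 3).
Iteration 4: join on id=1 -> Sara (id 1, manager_id=NULL, d 4).
Iteration 5: manager_id is NULL; no match; recursion stops.
SUM(d) = 0 + 1 + 2 + 3 + 4 = 10.

10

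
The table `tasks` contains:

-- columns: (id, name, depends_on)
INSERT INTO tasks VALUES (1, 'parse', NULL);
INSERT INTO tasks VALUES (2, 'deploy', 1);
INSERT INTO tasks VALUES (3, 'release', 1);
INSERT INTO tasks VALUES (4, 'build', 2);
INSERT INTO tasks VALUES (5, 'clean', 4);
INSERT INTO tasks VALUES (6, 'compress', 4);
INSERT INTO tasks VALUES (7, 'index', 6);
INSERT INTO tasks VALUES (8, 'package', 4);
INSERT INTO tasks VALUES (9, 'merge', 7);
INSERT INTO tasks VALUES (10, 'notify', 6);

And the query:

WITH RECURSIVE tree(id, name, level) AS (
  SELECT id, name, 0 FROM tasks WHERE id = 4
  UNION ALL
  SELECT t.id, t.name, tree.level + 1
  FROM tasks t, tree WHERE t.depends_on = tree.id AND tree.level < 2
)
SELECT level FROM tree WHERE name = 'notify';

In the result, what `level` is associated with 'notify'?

2

Base: id=4 (build) at level 0.
Iteration 1: rows with depends_on in {4} -> clean (id 5, level 1), compress (id 6, level 1), package (id 8, level 1).
Iteration 2: rows with depends_on in {5,6,8} -> index (id 7, level 2), notify (id 10, level 2).
Iteration 3: level < 2 fails for all current rows; recursion stops.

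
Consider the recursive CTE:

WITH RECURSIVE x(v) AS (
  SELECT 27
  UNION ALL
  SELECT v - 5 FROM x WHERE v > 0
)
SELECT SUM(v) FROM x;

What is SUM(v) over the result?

Base: v=27.
Iteration 1: 27 > 0 holds -> v = 27 - 5 = 22.
Iteration 2: 22 > 0 holds -> v = 22 - 5 = 17.
Iteration 3: 17 > 0 holds -> v = 17 - 5 = 12.
Iteration 4: 12 > 0 holds -> v = 12 - 5 = 7.
Iteration 5: 7 > 0 holds -> v = 7 - 5 = 2.
Iteration 6: 2 > 0 holds -> v = 2 - 5 = -3.
Iteration 7: -3 > 0 fails; recursion stops.
SUM(v) = 27 + 22 + 17 + 12 + 7 + 2 + -3 = 84.

84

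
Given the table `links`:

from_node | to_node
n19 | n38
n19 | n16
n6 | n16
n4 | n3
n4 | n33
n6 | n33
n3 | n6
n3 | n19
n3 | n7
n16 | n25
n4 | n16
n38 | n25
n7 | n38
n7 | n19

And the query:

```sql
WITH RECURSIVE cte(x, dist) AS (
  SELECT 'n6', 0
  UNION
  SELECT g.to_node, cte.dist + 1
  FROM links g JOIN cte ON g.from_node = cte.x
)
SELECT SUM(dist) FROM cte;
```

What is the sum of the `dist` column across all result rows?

4

Base: (n6, dist=0).
Iteration 1: edges from {n6} -> (n16, dist=1), (n33, dist=1).
Iteration 2: edges from {n16,n33} -> (n25, dist=2).
Iteration 3: no outgoing edges from {n25}; recursion stops.
SUM(dist) = 0 + 1 + 1 + 2 = 4.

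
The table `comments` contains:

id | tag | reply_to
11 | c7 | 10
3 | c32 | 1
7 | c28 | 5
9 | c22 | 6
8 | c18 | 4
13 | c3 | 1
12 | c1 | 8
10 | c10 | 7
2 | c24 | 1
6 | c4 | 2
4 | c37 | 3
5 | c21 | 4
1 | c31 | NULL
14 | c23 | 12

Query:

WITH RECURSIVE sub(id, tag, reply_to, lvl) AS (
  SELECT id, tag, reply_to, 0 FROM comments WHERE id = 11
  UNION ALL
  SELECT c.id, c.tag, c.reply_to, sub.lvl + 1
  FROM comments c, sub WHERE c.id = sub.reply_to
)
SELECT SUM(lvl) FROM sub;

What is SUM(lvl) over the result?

Base: id=11 (c7), reply_to=10, lvl 0.
Iteration 1: join on id=10 -> c10 (id 10, reply_to=7, lvl 1).
Iteration 2: join on id=7 -> c28 (id 7, reply_to=5, lvl 2).
Iteration 3: join on id=5 -> c21 (id 5, reply_to=4, lvl 3).
Iteration 4: join on id=4 -> c37 (id 4, reply_to=3, lvl 4).
Iteration 5: join on id=3 -> c32 (id 3, reply_to=1, lvl 5).
Iteration 6: join on id=1 -> c31 (id 1, reply_to=NULL, lvl 6).
Iteration 7: reply_to is NULL; no match; recursion stops.
SUM(lvl) = 0 + 1 + 2 + 3 + 4 + 5 + 6 = 21.

21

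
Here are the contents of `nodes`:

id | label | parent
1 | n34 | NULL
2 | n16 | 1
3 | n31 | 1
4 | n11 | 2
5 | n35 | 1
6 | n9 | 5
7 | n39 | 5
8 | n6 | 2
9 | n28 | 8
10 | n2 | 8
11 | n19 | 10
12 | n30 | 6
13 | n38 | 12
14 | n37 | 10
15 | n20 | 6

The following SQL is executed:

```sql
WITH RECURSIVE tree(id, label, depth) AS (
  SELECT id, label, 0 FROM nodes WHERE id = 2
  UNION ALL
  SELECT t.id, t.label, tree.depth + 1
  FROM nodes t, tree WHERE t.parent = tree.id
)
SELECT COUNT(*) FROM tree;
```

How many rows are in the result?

Base: id=2 (n16) at depth 0.
Iteration 1: rows with parent in {2} -> n11 (id 4, depth 1), n6 (id 8, depth 1).
Iteration 2: rows with parent in {4,8} -> n28 (id 9, depth 2), n2 (id 10, depth 2).
Iteration 3: rows with parent in {9,10} -> n19 (id 11, depth 3), n37 (id 14, depth 3).
Iteration 4: no rows with parent in {11,14}; recursion stops.
Total rows emitted: 7.

7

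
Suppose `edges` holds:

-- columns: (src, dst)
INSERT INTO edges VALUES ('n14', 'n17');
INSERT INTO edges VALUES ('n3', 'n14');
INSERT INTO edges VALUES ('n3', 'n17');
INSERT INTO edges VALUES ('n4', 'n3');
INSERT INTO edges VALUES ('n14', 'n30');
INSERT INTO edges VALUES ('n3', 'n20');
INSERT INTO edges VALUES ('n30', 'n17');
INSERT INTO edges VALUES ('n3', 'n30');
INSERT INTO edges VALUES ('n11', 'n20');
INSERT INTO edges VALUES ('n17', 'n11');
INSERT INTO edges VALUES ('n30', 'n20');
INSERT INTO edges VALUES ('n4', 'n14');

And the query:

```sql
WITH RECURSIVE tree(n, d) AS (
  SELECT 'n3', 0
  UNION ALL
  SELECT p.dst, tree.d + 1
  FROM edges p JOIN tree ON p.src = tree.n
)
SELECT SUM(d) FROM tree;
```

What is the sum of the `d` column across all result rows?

Base: (n3, d=0).
Iteration 1: edges from {n3} -> (n14, d=1), (n17, d=1), (n20, d=1), (n30, d=1).
Iteration 2: edges from {n14,n17,n20,n30} -> (n11, d=2), (n17, d=2) x2, (n20, d=2), (n30, d=2). [UNION ALL keeps all 5 new rows, including repeats]
Iteration 3: edges from {n11,n17,n20,n30} -> (n11, d=3) x2, (n17, d=3), (n20, d=3) x2. [UNION ALL keeps all 5 new rows, including repeats]
Iteration 4: edges from {n11,n17,n20} -> (n11, d=4), (n20, d=4) x2. [UNION ALL keeps all 3 new rows, including repeats]
Iteration 5: edges from {n11,n20} -> (n20, d=5).
Iteration 6: no outgoing edges from {n20}; recursion stops.
SUM(d) = 0 + 1 + 1 + 1 + 1 + 2 + 2 + 2 + 2 + 2 + 3 + 3 + 3 + 3 + ... (19 terms) = 46.

46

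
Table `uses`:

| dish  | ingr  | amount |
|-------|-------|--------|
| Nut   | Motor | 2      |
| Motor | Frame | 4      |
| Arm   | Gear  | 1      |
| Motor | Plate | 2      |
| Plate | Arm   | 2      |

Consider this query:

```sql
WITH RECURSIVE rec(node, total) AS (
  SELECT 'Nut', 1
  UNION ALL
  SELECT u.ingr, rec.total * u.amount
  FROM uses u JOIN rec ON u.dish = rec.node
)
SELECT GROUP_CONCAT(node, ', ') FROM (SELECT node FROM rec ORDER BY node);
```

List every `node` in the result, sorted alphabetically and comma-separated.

Arm, Frame, Gear, Motor, Nut, Plate

Base: (Nut, total=1).
Iteration 1: components of {Nut} -> Motor = 1*2 = 2.
Iteration 2: components of {Motor} -> Frame = 2*4 = 8, Plate = 2*2 = 4.
Iteration 3: components of {Frame,Plate} -> Arm = 4*2 = 8.
Iteration 4: components of {Arm} -> Gear = 8*1 = 8.
Iteration 5: no further components; recursion stops.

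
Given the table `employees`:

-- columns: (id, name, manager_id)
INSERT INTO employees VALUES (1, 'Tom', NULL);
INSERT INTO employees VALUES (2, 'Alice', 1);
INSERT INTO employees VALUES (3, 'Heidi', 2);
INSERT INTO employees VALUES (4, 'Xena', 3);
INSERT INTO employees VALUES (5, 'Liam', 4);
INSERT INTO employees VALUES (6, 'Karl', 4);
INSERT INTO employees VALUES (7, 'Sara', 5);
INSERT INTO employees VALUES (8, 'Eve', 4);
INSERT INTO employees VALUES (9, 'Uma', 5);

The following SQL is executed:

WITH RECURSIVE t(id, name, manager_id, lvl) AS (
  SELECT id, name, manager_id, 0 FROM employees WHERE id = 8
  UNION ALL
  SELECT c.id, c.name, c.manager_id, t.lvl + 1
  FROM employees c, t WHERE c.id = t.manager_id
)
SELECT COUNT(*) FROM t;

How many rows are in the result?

5

Base: id=8 (Eve), manager_id=4, lvl 0.
Iteration 1: join on id=4 -> Xena (id 4, manager_id=3, lvl 1).
Iteration 2: join on id=3 -> Heidi (id 3, manager_id=2, lvl 2).
Iteration 3: join on id=2 -> Alice (id 2, manager_id=1, lvl 3).
Iteration 4: join on id=1 -> Tom (id 1, manager_id=NULL, lvl 4).
Iteration 5: manager_id is NULL; no match; recursion stops.
Total rows emitted: 5.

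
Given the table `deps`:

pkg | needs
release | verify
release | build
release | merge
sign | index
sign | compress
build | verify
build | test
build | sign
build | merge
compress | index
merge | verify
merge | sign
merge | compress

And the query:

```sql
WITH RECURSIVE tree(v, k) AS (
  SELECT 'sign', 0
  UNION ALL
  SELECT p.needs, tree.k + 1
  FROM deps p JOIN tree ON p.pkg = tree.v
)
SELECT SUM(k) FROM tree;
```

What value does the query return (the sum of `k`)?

4

Base: (sign, k=0).
Iteration 1: edges from {sign} -> (compress, k=1), (index, k=1).
Iteration 2: edges from {compress,index} -> (index, k=2).
Iteration 3: no outgoing edges from {index}; recursion stops.
SUM(k) = 0 + 1 + 1 + 2 = 4.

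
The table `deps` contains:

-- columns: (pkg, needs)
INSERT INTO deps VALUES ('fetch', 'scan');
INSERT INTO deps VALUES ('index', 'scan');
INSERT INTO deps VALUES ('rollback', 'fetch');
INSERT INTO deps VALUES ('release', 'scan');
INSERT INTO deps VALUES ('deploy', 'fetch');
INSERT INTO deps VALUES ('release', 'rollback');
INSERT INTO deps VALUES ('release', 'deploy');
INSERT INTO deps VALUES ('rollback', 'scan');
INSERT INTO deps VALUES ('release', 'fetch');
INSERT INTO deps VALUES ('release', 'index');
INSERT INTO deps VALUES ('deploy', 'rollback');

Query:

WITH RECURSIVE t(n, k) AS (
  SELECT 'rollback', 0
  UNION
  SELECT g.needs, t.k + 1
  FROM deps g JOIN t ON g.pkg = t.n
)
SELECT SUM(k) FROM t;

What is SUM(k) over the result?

Base: (rollback, k=0).
Iteration 1: edges from {rollback} -> (fetch, k=1), (scan, k=1).
Iteration 2: edges from {fetch,scan} -> (scan, k=2).
Iteration 3: no outgoing edges from {scan}; recursion stops.
SUM(k) = 0 + 1 + 1 + 2 = 4.

4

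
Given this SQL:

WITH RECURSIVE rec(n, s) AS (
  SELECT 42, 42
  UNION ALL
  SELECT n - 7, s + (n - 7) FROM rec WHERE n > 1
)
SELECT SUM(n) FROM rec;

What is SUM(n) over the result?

147

Base: n=42, s=42.
Iteration 1: 42 > 1 holds -> n = 42 - 7 = 35, s = 42 + 35 = 77.
Iteration 2: 35 > 1 holds -> n = 35 - 7 = 28, s = 77 + 28 = 105.
Iteration 3: 28 > 1 holds -> n = 28 - 7 = 21, s = 105 + 21 = 126.
Iteration 4: 21 > 1 holds -> n = 21 - 7 = 14, s = 126 + 14 = 140.
Iteration 5: 14 > 1 holds -> n = 14 - 7 = 7, s = 140 + 7 = 147.
Iteration 6: 7 > 1 holds -> n = 7 - 7 = 0, s = 147 + 0 = 147.
Iteration 7: 0 > 1 fails; recursion stops.
SUM(n) = 42 + 35 + 28 + 21 + 14 + 7 + 0 = 147.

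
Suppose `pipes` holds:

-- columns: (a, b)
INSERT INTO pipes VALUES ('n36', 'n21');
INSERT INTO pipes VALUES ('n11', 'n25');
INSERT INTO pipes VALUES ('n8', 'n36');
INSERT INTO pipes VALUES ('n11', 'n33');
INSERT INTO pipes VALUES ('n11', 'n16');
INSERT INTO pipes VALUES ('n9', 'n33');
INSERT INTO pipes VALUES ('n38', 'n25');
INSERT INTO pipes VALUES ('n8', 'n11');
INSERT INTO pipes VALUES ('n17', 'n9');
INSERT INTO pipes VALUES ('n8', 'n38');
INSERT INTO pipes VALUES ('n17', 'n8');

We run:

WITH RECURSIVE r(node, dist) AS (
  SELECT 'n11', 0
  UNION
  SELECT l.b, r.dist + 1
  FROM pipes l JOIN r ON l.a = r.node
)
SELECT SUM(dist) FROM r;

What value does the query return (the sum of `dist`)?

Base: (n11, dist=0).
Iteration 1: edges from {n11} -> (n16, dist=1), (n25, dist=1), (n33, dist=1).
Iteration 2: no outgoing edges from {n16,n25,n33}; recursion stops.
SUM(dist) = 0 + 1 + 1 + 1 = 3.

3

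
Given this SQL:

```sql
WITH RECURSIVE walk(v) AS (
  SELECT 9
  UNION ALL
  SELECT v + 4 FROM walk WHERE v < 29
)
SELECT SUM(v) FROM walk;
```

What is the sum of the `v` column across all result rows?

Base: v=9.
Iteration 1: 9 < 29 holds -> v = 9 + 4 = 13.
Iteration 2: 13 < 29 holds -> v = 13 + 4 = 17.
Iteration 3: 17 < 29 holds -> v = 17 + 4 = 21.
Iteration 4: 21 < 29 holds -> v = 21 + 4 = 25.
Iteration 5: 25 < 29 holds -> v = 25 + 4 = 29.
Iteration 6: 29 < 29 fails; recursion stops.
SUM(v) = 9 + 13 + 17 + 21 + 25 + 29 = 114.

114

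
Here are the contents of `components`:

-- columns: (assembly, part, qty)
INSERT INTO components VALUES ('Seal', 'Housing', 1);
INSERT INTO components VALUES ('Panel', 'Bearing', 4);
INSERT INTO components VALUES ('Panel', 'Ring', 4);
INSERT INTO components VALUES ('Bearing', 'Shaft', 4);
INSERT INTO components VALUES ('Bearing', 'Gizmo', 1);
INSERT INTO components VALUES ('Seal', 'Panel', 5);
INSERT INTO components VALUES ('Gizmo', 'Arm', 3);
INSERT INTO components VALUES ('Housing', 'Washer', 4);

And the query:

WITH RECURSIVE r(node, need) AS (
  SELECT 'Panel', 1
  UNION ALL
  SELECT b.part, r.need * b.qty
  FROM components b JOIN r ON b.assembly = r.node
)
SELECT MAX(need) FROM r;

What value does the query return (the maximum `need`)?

16

Base: (Panel, need=1).
Iteration 1: components of {Panel} -> Bearing = 1*4 = 4, Ring = 1*4 = 4.
Iteration 2: components of {Bearing,Ring} -> Gizmo = 4*1 = 4, Shaft = 4*4 = 16.
Iteration 3: components of {Gizmo,Shaft} -> Arm = 4*3 = 12.
Iteration 4: no further components; recursion stops.
need values: 1, 4, 4, 16, 4, 12; the maximum is 16.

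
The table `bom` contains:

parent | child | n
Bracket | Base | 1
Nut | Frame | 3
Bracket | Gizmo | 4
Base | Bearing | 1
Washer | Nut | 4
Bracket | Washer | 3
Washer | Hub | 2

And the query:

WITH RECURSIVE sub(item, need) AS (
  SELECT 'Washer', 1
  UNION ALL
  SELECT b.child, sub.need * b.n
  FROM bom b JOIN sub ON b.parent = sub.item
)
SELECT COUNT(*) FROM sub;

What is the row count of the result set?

4

Base: (Washer, need=1).
Iteration 1: components of {Washer} -> Hub = 1*2 = 2, Nut = 1*4 = 4.
Iteration 2: components of {Hub,Nut} -> Frame = 4*3 = 12.
Iteration 3: no further components; recursion stops.
Total rows emitted: 4.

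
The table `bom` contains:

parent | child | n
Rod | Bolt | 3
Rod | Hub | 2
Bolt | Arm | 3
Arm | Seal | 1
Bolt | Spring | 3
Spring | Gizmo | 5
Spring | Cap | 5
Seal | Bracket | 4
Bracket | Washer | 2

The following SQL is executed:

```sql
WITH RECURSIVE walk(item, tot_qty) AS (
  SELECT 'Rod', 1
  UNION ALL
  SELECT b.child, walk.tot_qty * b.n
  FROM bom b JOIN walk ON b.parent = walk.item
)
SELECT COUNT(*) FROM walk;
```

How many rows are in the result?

Base: (Rod, tot_qty=1).
Iteration 1: components of {Rod} -> Bolt = 1*3 = 3, Hub = 1*2 = 2.
Iteration 2: components of {Bolt,Hub} -> Arm = 3*3 = 9, Spring = 3*3 = 9.
Iteration 3: components of {Arm,Spring} -> Cap = 9*5 = 45, Gizmo = 9*5 = 45, Seal = 9*1 = 9.
Iteration 4: components of {Cap,Gizmo,Seal} -> Bracket = 9*4 = 36.
Iteration 5: components of {Bracket} -> Washer = 36*2 = 72.
Iteration 6: no further components; recursion stops.
Total rows emitted: 10.

10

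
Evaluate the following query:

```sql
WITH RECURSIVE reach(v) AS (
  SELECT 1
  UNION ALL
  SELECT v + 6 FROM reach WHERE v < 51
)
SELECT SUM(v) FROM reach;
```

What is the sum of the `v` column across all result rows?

280

Base: v=1.
Iteration 1: 1 < 51 holds -> v = 1 + 6 = 7.
Iteration 2: 7 < 51 holds -> v = 7 + 6 = 13.
Iteration 3: 13 < 51 holds -> v = 13 + 6 = 19.
Iteration 4: 19 < 51 holds -> v = 19 + 6 = 25.
Iteration 5: 25 < 51 holds -> v = 25 + 6 = 31.
Iteration 6: 31 < 51 holds -> v = 31 + 6 = 37.
Iteration 7: 37 < 51 holds -> v = 37 + 6 = 43.
Iteration 8: 43 < 51 holds -> v = 43 + 6 = 49.
Iteration 9: 49 < 51 holds -> v = 49 + 6 = 55.
Iteration 10: 55 < 51 fails; recursion stops.
SUM(v) = 1 + 7 + 13 + 19 + 25 + 31 + 37 + 43 + 49 + 55 = 280.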